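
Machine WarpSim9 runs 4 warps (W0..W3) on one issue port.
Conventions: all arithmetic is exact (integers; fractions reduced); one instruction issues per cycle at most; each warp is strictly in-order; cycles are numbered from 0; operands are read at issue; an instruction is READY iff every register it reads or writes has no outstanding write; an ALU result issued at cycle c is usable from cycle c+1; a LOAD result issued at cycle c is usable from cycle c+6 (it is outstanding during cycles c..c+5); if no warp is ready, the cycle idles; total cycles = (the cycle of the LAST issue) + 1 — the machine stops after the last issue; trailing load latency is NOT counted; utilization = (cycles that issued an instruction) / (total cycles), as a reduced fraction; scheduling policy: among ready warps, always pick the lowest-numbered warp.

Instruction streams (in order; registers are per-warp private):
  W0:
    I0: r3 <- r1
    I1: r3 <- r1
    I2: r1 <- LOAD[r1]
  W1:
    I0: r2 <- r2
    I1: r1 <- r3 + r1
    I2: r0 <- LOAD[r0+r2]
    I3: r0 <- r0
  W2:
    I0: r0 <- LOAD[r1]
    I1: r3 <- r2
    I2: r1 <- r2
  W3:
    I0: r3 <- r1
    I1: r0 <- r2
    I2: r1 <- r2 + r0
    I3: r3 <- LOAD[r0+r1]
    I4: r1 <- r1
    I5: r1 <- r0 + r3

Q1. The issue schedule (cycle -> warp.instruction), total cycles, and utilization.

cycle 0: W0.I0
cycle 1: W0.I1
cycle 2: W0.I2
cycle 3: W1.I0
cycle 4: W1.I1
cycle 5: W1.I2
cycle 6: W2.I0
cycle 7: W2.I1
cycle 8: W2.I2
cycle 9: W3.I0
cycle 10: W3.I1
cycle 11: W1.I3
cycle 12: W3.I2
cycle 13: W3.I3
cycle 14: W3.I4
cycle 15: idle
cycle 16: idle
cycle 17: idle
cycle 18: idle
cycle 19: W3.I5

Answer: 20 cycles, utilization 4/5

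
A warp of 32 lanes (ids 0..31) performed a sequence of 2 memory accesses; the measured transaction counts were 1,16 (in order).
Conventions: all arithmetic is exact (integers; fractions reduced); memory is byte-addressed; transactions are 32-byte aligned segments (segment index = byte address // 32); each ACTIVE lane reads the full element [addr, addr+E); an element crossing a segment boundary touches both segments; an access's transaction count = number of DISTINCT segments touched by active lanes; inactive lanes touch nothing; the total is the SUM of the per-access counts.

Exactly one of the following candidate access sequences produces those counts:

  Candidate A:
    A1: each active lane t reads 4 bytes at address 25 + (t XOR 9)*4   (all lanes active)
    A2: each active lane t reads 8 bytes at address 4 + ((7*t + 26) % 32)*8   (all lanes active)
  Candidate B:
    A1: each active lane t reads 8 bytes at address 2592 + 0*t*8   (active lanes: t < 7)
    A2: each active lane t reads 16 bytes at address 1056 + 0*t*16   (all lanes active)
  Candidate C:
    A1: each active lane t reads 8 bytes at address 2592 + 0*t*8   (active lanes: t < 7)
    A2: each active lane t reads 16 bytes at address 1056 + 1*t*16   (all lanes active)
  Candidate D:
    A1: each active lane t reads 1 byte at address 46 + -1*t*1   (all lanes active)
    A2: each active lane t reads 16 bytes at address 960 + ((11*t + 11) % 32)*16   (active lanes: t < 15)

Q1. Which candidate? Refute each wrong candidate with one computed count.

A: A1 gives 5 transactions, not 1
B: A2 gives 1 transaction, not 16
D: A1 gives 2 transactions, not 1
C: all counts match (1,16)

Answer: C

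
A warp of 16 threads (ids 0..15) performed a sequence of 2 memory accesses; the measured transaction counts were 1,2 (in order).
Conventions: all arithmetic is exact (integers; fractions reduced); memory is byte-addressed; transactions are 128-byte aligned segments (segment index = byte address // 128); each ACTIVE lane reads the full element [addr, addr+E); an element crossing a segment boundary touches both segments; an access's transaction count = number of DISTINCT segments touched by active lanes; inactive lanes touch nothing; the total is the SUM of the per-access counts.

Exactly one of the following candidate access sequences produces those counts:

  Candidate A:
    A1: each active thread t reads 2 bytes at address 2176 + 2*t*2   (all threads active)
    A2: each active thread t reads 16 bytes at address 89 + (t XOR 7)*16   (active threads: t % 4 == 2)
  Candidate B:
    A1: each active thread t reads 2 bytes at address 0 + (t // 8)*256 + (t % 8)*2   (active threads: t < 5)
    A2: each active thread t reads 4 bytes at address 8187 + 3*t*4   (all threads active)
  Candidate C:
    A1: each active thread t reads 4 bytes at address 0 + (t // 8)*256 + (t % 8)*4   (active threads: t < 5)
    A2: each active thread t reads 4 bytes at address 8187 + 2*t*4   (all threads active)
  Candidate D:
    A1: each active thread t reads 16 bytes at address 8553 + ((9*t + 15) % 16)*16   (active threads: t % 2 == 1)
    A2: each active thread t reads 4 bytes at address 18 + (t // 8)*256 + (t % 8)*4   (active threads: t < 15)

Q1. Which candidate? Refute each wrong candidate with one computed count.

A: A2 gives 3 transactions, not 2
B: A2 gives 3 transactions, not 2
D: A1 gives 3 transactions, not 1
C: all counts match (1,2)

Answer: C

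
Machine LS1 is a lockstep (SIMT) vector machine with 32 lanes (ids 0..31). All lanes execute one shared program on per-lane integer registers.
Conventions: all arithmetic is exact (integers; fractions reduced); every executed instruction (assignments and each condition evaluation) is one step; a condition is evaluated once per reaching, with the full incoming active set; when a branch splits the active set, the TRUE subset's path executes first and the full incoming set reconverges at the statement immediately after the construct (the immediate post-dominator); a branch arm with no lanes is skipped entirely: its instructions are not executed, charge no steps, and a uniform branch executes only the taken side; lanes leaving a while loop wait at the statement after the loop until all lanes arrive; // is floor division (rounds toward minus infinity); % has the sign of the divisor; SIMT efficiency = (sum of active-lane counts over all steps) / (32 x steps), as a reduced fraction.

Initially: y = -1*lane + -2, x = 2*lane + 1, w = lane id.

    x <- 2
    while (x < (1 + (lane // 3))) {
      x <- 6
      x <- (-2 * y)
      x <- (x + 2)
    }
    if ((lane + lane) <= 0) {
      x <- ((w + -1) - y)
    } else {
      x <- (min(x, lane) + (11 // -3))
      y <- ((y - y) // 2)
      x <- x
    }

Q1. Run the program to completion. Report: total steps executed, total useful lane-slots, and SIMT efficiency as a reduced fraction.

Answer: 11 steps, 294 useful, 147/176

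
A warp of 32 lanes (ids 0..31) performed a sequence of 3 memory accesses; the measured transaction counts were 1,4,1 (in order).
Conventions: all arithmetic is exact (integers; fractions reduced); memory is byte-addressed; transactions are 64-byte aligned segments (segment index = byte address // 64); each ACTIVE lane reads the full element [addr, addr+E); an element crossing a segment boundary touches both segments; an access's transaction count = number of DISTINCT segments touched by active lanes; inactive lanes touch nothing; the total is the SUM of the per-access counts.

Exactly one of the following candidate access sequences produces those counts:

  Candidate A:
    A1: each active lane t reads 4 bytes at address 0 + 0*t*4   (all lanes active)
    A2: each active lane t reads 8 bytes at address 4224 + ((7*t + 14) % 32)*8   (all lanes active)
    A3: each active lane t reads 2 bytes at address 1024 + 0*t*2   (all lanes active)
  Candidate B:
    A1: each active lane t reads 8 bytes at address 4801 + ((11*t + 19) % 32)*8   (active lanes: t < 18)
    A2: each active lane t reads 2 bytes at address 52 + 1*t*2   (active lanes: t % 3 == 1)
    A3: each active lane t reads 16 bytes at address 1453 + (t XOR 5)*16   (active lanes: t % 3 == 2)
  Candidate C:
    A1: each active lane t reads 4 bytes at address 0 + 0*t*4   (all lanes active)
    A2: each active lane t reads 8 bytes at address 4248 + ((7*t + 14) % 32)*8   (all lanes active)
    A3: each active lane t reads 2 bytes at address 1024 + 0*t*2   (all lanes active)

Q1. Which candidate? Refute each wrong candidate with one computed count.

B: A1 gives 5 transactions, not 1
C: A2 gives 5 transactions, not 4
A: all counts match (1,4,1)

Answer: A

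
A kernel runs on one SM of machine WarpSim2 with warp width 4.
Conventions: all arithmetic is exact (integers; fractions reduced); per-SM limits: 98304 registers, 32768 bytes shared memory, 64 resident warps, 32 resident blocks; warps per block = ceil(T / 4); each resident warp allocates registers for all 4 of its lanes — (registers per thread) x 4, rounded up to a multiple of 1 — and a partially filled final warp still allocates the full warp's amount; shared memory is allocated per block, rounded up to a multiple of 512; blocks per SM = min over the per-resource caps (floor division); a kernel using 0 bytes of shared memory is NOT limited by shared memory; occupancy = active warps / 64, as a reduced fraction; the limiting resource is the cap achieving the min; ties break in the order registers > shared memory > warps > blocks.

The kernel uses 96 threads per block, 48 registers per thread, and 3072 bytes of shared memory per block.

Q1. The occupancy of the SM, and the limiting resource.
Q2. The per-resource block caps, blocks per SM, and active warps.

Answer: occupancy 3/4, limited by warps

registers: 21 blocks
shared memory: 10 blocks
warps: 2 blocks
blocks: 32 blocks

Answer: 2 blocks, 48 active warps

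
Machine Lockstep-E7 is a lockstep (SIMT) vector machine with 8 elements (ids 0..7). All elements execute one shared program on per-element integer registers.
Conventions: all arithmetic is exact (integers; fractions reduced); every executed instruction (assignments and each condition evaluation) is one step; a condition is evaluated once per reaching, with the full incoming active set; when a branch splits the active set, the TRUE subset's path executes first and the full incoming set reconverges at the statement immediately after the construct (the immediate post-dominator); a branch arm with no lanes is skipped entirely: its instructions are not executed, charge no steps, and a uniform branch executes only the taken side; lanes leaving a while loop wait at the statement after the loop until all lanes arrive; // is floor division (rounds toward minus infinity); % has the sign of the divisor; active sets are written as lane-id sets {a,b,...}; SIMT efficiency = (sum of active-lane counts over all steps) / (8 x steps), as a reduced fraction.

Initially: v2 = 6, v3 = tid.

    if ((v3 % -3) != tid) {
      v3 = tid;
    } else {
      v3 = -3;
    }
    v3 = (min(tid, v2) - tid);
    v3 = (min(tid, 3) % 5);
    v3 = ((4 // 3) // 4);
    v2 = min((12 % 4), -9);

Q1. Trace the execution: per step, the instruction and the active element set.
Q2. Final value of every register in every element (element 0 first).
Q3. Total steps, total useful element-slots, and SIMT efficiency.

step 0: eval ((v3 % -3) != tid)      {0,1,2,3,4,5,6,7}
step 1: v3 <- tid                    {1,2,3,4,5,6,7}
step 2: v3 <- -3                     {0}
step 3: v3 <- (min(tid, v2) - tid)   {0,1,2,3,4,5,6,7}
step 4: v3 <- (min(tid, 3) % 5)      {0,1,2,3,4,5,6,7}
step 5: v3 <- ((4 // 3) // 4)        {0,1,2,3,4,5,6,7}
step 6: v2 <- min((12 % 4), -9)      {0,1,2,3,4,5,6,7}

Answer: 7 steps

v2: -9,-9,-9,-9,-9,-9,-9,-9
v3: 0,0,0,0,0,0,0,0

steps = 7; useful = 48; efficiency = 48/56 = 6/7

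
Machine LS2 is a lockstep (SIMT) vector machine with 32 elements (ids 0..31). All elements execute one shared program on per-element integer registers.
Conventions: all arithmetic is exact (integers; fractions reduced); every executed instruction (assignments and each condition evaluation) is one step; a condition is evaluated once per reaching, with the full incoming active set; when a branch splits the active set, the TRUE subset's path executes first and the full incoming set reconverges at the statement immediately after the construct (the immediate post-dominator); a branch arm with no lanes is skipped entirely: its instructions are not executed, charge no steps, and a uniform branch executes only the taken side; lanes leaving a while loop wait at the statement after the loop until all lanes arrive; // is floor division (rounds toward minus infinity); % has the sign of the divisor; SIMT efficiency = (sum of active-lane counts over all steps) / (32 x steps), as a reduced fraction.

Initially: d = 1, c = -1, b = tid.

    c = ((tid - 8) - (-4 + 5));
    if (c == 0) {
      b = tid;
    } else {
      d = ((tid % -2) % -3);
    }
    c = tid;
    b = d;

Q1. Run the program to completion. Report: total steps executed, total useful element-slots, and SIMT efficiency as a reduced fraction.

Answer: 6 steps, 160 useful, 5/6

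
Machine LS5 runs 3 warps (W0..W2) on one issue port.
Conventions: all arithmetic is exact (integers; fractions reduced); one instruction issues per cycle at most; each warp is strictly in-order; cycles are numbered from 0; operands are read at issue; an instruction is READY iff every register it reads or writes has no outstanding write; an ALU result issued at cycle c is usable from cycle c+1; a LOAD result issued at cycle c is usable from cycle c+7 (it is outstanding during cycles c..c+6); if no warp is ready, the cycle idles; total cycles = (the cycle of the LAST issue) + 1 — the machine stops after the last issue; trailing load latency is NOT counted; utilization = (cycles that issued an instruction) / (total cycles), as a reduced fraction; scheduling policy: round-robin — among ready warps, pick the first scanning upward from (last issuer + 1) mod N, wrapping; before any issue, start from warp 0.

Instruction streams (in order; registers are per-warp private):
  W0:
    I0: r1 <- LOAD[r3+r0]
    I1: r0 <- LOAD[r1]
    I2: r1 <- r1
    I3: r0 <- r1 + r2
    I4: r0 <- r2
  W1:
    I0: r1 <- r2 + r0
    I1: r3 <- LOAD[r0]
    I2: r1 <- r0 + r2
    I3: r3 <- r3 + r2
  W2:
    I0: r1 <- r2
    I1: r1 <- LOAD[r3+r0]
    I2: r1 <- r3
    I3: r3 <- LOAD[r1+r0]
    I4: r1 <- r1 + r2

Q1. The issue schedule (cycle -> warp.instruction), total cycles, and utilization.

cycle 0: W0.I0
cycle 1: W1.I0
cycle 2: W2.I0
cycle 3: W1.I1
cycle 4: W2.I1
cycle 5: W1.I2
cycle 6: idle
cycle 7: W0.I1
cycle 8: W0.I2
cycle 9: idle
cycle 10: W1.I3
cycle 11: W2.I2
cycle 12: W2.I3
cycle 13: W2.I4
cycle 14: W0.I3
cycle 15: W0.I4

Answer: 16 cycles, utilization 7/8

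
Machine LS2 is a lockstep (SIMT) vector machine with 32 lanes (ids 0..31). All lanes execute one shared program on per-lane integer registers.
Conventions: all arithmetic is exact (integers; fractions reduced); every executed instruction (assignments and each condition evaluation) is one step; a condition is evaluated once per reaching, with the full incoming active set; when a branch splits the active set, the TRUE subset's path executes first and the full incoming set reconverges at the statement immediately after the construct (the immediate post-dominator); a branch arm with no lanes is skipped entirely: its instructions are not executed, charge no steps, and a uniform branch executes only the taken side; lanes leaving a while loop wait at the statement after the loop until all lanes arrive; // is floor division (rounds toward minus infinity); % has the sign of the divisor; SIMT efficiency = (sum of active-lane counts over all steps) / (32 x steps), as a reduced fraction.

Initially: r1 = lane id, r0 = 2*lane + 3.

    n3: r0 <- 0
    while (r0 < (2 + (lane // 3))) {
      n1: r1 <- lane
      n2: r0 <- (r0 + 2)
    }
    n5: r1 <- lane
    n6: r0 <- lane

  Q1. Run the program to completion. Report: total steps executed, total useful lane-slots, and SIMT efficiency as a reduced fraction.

Answer: 22 steps, 479 useful, 479/704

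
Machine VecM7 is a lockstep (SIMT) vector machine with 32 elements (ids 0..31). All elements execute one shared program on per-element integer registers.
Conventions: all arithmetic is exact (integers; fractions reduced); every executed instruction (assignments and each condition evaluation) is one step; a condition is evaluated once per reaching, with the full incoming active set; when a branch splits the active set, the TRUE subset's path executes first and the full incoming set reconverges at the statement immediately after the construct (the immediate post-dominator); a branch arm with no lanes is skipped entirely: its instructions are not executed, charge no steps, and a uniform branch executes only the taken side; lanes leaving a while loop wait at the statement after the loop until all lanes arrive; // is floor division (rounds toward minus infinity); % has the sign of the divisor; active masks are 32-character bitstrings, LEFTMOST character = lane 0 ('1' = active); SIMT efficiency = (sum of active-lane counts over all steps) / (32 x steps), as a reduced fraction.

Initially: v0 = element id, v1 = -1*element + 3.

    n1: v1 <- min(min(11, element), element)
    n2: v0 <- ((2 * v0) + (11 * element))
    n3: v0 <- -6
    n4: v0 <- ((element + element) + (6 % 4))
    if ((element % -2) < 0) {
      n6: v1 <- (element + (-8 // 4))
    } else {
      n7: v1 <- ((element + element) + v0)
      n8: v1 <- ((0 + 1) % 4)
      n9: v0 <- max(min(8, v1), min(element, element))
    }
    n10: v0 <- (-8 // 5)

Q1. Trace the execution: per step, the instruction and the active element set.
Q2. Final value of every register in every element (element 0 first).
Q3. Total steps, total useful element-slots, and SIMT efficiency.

step 0: v1 <- min(min(11, element), element) 11111111111111111111111111111111
step 1: v0 <- ((2 * v0) + (11 * element)) 11111111111111111111111111111111
step 2: v0 <- -6                     11111111111111111111111111111111
step 3: v0 <- ((element + element) + (6 % 4)) 11111111111111111111111111111111
step 4: eval ((element % -2) < 0)    11111111111111111111111111111111
step 5: v1 <- (element + (-8 // 4))  01010101010101010101010101010101
step 6: v1 <- ((element + element) + v0) 10101010101010101010101010101010
step 7: v1 <- ((0 + 1) % 4)          10101010101010101010101010101010
step 8: v0 <- max(min(8, v1), min(element, element)) 10101010101010101010101010101010
step 9: v0 <- (-8 // 5)              11111111111111111111111111111111

Answer: 10 steps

v0: -2,-2,-2,-2,-2,-2,-2,-2,-2,-2,-2,-2,-2,-2,-2,-2,-2,-2,-2,-2,-2,-2,-2,-2,-2,-2,-2,-2,-2,-2,-2,-2
v1: 1,-1,1,1,1,3,1,5,1,7,1,9,1,11,1,13,1,15,1,17,1,19,1,21,1,23,1,25,1,27,1,29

steps = 10; useful = 256; efficiency = 256/320 = 4/5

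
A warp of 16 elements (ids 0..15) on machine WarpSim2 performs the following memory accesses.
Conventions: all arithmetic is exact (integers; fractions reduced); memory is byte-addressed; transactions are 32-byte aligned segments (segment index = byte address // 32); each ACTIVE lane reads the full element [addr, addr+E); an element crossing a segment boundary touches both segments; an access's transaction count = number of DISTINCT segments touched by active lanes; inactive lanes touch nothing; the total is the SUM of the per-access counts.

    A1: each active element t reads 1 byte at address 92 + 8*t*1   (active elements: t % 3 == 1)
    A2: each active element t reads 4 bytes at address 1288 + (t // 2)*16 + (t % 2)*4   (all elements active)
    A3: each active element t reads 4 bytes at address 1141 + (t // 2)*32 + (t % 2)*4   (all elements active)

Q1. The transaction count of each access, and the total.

A1: 4 transactions
A2: 4 transactions
A3: 8 transactions

Answer: 4,4,8; total 16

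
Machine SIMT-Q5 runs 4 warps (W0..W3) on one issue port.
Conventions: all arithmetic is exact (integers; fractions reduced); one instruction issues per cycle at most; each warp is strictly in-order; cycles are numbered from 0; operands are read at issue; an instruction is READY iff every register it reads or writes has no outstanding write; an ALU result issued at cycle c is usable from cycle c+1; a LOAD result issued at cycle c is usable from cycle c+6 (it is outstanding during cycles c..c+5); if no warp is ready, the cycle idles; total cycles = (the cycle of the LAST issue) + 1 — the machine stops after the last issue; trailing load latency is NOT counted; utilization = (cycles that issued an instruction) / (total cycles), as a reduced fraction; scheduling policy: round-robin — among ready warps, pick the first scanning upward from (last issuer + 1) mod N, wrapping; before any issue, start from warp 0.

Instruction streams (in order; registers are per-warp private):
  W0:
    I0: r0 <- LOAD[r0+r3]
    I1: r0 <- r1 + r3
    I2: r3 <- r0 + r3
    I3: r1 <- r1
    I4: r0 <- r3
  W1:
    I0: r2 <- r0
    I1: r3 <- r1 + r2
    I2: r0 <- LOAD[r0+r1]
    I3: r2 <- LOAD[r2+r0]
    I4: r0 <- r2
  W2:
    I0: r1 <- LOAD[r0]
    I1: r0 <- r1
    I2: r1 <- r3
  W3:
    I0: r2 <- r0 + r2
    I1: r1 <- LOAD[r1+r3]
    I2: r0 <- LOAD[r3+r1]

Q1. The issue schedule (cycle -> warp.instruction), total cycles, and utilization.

cycle 0: W0.I0
cycle 1: W1.I0
cycle 2: W2.I0
cycle 3: W3.I0
cycle 4: W1.I1
cycle 5: W3.I1
cycle 6: W0.I1
cycle 7: W1.I2
cycle 8: W2.I1
cycle 9: W0.I2
cycle 10: W2.I2
cycle 11: W3.I2
cycle 12: W0.I3
cycle 13: W1.I3
cycle 14: W0.I4
cycle 15: idle
cycle 16: idle
cycle 17: idle
cycle 18: idle
cycle 19: W1.I4

Answer: 20 cycles, utilization 4/5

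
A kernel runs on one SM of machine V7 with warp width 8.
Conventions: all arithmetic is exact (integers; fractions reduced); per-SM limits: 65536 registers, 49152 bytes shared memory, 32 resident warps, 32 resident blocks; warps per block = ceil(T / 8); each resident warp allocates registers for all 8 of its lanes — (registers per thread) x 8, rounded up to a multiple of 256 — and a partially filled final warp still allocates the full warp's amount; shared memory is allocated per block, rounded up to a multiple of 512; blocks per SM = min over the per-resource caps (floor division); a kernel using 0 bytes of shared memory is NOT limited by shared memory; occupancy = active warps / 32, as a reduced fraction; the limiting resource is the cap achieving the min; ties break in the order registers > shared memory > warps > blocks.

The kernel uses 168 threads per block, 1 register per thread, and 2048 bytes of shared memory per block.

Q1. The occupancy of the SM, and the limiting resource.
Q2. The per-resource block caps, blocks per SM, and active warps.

Answer: occupancy 21/32, limited by warps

registers: 12 blocks
shared memory: 24 blocks
warps: 1 block
blocks: 32 blocks

Answer: 1 block, 21 active warps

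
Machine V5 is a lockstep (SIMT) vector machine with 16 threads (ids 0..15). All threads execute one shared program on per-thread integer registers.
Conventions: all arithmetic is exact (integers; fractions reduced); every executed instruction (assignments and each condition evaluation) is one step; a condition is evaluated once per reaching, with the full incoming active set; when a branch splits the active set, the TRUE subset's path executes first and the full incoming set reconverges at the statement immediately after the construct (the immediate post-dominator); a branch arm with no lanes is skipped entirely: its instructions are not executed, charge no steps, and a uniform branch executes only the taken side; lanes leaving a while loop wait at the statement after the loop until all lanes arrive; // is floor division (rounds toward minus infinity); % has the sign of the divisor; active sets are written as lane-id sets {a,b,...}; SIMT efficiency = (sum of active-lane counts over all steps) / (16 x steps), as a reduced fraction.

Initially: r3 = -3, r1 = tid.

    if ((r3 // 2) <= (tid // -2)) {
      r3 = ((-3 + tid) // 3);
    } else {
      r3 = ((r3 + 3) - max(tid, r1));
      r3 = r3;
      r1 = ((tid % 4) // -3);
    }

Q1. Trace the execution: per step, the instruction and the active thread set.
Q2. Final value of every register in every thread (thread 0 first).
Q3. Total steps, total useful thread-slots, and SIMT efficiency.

step 0: eval ((r3 // 2) <= (tid // -2)) {0,1,2,3,4,5,6,7,8,9,10,11,12,13,14,15}
step 1: r3 <- ((-3 + tid) // 3)      {0,1,2,3,4}
step 2: r3 <- ((r3 + 3) - max(tid, r1)) {5,6,7,8,9,10,11,12,13,14,15}
step 3: r3 <- r3                     {5,6,7,8,9,10,11,12,13,14,15}
step 4: r1 <- ((tid % 4) // -3)      {5,6,7,8,9,10,11,12,13,14,15}

Answer: 5 steps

r3: -1,-1,-1,0,0,-5,-6,-7,-8,-9,-10,-11,-12,-13,-14,-15
r1: 0,1,2,3,4,-1,-1,-1,0,-1,-1,-1,0,-1,-1,-1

steps = 5; useful = 54; efficiency = 54/80 = 27/40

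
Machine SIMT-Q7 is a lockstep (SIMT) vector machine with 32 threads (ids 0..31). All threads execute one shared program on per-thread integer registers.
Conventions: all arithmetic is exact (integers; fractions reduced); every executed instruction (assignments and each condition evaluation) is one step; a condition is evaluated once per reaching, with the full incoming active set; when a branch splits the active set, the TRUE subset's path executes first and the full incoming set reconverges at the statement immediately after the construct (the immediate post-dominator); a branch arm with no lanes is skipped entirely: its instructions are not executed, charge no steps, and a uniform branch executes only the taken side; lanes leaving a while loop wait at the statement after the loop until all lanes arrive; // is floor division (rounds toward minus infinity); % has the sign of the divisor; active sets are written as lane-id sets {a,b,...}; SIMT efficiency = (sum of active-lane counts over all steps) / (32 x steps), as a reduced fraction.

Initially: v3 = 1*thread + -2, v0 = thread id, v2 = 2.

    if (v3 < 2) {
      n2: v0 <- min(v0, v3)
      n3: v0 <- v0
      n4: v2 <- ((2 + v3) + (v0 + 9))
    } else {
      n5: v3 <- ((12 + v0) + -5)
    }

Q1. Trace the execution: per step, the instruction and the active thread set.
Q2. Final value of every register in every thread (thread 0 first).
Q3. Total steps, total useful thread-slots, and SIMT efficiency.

step 0: eval (v3 < 2)                {0,1,2,3,4,5,6,7,8,9,10,11,12,13,14,15,16,17,18,19,20,21,22,23,24,25,26,27,28,29,30,31}
step 1: v0 <- min(v0, v3)            {0,1,2,3}
step 2: v0 <- v0                     {0,1,2,3}
step 3: v2 <- ((2 + v3) + (v0 + 9))  {0,1,2,3}
step 4: v3 <- ((12 + v0) + -5)       {4,5,6,7,8,9,10,11,12,13,14,15,16,17,18,19,20,21,22,23,24,25,26,27,28,29,30,31}

Answer: 5 steps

v3: -2,-1,0,1,11,12,13,14,15,16,17,18,19,20,21,22,23,24,25,26,27,28,29,30,31,32,33,34,35,36,37,38
v0: -2,-1,0,1,4,5,6,7,8,9,10,11,12,13,14,15,16,17,18,19,20,21,22,23,24,25,26,27,28,29,30,31
v2: 7,9,11,13,2,2,2,2,2,2,2,2,2,2,2,2,2,2,2,2,2,2,2,2,2,2,2,2,2,2,2,2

steps = 5; useful = 72; efficiency = 72/160 = 9/20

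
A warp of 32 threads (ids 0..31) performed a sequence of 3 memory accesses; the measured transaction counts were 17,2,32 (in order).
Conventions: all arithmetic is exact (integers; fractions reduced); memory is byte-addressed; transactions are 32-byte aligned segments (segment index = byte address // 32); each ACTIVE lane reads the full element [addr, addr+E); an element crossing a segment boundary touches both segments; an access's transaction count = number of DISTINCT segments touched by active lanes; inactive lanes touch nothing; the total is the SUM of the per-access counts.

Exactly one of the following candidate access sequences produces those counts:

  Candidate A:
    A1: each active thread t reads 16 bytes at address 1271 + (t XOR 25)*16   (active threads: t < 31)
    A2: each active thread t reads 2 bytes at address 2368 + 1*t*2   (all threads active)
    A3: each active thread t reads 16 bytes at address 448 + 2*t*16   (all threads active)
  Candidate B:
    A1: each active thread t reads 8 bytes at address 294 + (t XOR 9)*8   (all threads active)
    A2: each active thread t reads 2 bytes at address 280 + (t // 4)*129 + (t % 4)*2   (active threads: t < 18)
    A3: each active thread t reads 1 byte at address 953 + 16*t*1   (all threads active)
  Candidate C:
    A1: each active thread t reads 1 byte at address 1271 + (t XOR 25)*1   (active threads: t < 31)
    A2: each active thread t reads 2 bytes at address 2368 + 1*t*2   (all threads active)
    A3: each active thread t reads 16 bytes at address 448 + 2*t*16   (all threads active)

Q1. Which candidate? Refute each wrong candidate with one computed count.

B: A1 gives 9 transactions, not 17
C: A1 gives 2 transactions, not 17
A: all counts match (17,2,32)

Answer: A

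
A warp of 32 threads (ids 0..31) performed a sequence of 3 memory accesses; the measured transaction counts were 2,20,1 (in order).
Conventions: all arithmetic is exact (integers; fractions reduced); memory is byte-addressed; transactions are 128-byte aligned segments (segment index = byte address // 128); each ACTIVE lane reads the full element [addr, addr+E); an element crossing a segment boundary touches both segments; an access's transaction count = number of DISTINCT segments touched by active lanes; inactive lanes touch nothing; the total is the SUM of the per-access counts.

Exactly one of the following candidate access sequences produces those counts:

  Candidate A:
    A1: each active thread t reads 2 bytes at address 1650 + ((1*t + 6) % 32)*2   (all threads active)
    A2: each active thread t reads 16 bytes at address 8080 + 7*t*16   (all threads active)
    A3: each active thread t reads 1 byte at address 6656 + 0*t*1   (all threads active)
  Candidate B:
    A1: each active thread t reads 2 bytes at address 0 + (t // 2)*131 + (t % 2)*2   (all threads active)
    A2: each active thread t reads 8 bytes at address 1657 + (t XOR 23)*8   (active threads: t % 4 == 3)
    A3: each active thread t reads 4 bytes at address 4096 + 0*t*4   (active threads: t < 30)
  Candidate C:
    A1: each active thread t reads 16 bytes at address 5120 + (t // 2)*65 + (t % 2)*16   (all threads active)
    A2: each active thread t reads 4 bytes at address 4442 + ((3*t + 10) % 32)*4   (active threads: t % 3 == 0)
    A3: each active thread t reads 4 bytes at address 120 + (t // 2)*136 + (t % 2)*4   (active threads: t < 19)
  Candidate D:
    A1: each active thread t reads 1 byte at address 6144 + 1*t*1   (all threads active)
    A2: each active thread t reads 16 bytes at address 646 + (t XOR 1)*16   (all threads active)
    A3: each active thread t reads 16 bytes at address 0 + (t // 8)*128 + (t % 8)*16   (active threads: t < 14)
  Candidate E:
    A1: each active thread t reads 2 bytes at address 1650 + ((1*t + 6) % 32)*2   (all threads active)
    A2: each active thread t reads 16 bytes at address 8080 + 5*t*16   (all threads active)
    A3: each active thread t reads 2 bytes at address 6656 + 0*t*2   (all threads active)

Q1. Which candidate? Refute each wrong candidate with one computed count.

A: A2 gives 28 transactions, not 20
B: A1 gives 16 transactions, not 2
C: A1 gives 8 transactions, not 2
D: A1 gives 1 transaction, not 2
E: all counts match (2,20,1)

Answer: E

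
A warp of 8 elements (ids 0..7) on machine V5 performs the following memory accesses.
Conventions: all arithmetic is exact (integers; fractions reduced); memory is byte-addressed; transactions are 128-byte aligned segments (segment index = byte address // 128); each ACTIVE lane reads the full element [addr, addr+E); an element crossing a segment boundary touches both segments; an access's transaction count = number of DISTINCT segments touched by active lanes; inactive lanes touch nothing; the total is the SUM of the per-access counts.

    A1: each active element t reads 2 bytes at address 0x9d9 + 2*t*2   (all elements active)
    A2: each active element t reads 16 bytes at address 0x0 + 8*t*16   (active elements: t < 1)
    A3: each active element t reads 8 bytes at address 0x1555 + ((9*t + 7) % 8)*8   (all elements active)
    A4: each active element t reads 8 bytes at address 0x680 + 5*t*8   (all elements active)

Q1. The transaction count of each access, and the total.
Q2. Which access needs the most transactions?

A1: 1 transaction
A2: 1 transaction
A3: 2 transactions
A4: 3 transactions

Answer: 1,1,2,3; total 7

Answer: A4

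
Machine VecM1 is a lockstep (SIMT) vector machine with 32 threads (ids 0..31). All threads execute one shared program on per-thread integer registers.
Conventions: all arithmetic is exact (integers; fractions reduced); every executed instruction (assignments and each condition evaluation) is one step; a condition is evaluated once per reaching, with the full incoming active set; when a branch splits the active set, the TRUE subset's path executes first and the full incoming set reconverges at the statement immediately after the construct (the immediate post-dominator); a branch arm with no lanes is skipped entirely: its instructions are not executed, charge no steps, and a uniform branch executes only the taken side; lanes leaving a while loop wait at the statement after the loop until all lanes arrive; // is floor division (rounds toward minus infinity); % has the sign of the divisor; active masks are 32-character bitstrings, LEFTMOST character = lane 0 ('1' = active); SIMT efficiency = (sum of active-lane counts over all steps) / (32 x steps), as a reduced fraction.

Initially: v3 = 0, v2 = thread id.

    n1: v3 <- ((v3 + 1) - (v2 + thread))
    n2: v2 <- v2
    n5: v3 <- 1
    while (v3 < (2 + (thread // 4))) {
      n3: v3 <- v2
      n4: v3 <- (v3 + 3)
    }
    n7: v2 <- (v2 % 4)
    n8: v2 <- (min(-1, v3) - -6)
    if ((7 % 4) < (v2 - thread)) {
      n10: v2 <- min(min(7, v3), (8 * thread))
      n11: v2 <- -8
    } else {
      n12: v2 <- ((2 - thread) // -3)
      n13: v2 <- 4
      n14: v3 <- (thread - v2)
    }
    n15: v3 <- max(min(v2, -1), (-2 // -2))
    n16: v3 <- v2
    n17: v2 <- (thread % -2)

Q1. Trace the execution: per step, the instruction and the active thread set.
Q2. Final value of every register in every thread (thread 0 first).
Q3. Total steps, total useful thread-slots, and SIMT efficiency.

step 0: v3 <- ((v3 + 1) - (v2 + thread)) 11111111111111111111111111111111
step 1: v2 <- v2                     11111111111111111111111111111111
step 2: v3 <- 1                      11111111111111111111111111111111
step 3: eval (v3 < (2 + (thread // 4))) 11111111111111111111111111111111
step 4: v3 <- v2                     11111111111111111111111111111111
step 5: v3 <- (v3 + 3)               11111111111111111111111111111111
step 6: eval (v3 < (2 + (thread // 4))) 11111111111111111111111111111111
step 7: v2 <- (v2 % 4)               11111111111111111111111111111111
step 8: v2 <- (min(-1, v3) - -6)     11111111111111111111111111111111
step 9: eval ((7 % 4) < (v2 - thread)) 11111111111111111111111111111111
step 10: v2 <- min(min(7, v3), (8 * thread)) 11000000000000000000000000000000
step 11: v2 <- -8                     11000000000000000000000000000000
step 12: v2 <- ((2 - thread) // -3)   00111111111111111111111111111111
step 13: v2 <- 4                      00111111111111111111111111111111
step 14: v3 <- (thread - v2)          00111111111111111111111111111111
step 15: v3 <- max(min(v2, -1), (-2 // -2)) 11111111111111111111111111111111
step 16: v3 <- v2                     11111111111111111111111111111111
step 17: v2 <- (thread % -2)          11111111111111111111111111111111

Answer: 18 steps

v3: -8,-8,4,4,4,4,4,4,4,4,4,4,4,4,4,4,4,4,4,4,4,4,4,4,4,4,4,4,4,4,4,4
v2: 0,-1,0,-1,0,-1,0,-1,0,-1,0,-1,0,-1,0,-1,0,-1,0,-1,0,-1,0,-1,0,-1,0,-1,0,-1,0,-1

steps = 18; useful = 510; efficiency = 510/576 = 85/96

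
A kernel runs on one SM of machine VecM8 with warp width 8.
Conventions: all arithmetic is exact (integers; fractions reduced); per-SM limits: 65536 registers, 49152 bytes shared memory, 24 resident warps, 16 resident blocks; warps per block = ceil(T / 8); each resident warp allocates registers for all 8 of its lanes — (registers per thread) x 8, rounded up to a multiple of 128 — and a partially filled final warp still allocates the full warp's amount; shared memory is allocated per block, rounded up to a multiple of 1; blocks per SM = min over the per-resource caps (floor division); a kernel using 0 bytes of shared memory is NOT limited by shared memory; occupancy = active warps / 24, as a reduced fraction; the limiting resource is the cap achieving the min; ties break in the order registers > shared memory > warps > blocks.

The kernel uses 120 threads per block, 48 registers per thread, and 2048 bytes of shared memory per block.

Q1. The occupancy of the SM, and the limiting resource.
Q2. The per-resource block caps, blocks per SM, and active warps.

Answer: occupancy 5/8, limited by warps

registers: 11 blocks
shared memory: 24 blocks
warps: 1 block
blocks: 16 blocks

Answer: 1 block, 15 active warps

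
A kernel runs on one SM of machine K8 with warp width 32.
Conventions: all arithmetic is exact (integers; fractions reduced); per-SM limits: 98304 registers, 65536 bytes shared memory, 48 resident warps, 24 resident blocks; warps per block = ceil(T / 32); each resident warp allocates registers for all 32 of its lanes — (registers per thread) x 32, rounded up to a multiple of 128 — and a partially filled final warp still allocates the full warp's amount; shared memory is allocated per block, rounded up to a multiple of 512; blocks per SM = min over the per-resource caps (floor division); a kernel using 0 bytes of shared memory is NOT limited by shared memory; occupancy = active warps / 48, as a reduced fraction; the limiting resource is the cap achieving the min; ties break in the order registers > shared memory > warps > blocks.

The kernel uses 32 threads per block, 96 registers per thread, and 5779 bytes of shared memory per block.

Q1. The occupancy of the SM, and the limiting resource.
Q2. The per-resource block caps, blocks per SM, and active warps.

Answer: occupancy 5/24, limited by shared memory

registers: 32 blocks
shared memory: 10 blocks
warps: 48 blocks
blocks: 24 blocks

Answer: 10 blocks, 10 active warps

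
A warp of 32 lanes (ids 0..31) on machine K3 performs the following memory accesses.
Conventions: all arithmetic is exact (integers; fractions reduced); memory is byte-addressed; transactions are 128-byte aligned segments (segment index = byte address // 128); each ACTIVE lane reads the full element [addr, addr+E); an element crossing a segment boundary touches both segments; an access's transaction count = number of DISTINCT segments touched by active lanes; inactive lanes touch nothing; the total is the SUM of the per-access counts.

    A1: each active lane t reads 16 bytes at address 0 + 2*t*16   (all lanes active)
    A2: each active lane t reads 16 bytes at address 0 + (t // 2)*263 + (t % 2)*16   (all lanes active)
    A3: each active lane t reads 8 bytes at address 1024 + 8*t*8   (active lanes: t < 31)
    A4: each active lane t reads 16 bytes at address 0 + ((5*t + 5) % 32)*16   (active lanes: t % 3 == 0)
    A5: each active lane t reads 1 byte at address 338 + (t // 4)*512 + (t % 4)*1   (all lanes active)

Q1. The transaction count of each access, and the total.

A1: 8 transactions
A2: 18 transactions
A3: 16 transactions
A4: 4 transactions
A5: 8 transactions

Answer: 8,18,16,4,8; total 54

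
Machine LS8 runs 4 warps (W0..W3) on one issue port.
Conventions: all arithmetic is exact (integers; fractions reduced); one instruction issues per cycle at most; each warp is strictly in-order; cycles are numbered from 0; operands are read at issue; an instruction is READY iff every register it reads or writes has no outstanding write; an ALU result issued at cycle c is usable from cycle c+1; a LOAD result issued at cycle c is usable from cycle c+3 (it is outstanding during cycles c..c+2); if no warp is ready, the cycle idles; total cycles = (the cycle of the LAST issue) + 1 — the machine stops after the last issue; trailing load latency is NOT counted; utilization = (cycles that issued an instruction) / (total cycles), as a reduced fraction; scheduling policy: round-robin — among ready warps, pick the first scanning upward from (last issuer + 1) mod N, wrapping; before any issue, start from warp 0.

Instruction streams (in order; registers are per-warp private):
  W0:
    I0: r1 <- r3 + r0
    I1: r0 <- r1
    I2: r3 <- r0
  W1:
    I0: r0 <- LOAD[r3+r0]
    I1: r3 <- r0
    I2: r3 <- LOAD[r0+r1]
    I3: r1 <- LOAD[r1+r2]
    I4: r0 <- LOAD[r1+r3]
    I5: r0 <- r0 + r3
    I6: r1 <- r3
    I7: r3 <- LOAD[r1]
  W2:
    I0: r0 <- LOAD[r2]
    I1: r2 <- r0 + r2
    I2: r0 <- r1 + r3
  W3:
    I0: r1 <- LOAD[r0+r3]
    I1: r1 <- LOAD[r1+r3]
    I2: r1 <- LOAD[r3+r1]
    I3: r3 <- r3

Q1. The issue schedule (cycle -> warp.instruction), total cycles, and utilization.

cycle 0: W0.I0
cycle 1: W1.I0
cycle 2: W2.I0
cycle 3: W3.I0
cycle 4: W0.I1
cycle 5: W1.I1
cycle 6: W2.I1
cycle 7: W3.I1
cycle 8: W0.I2
cycle 9: W1.I2
cycle 10: W2.I2
cycle 11: W3.I2
cycle 12: W1.I3
cycle 13: W3.I3
cycle 14: idle
cycle 15: W1.I4
cycle 16: idle
cycle 17: idle
cycle 18: W1.I5
cycle 19: W1.I6
cycle 20: W1.I7

Answer: 21 cycles, utilization 6/7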